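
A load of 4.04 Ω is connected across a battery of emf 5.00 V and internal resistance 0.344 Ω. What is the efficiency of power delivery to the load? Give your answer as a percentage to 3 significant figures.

92.2 %

Efficiency is P_load / P_total. With a series r and R sharing the same I, P = I²R for each, so η = R/(R+r).
η = R / (R + r) = 4.04 / (4.04 + 0.344) = 0.9215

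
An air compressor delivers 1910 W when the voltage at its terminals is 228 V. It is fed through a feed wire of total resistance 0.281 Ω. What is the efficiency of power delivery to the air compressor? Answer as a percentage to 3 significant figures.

99.0 %

I = P / V = 1910 / 228 = 8.377 A through the feed wire.
P_line = I² R_line = (8.377)² × 0.281 = 19.72 W
P_source = P_load + P_line = 1910 + 19.72 = 1930 W
η = P_load / P_source = 1910 / 1930 = 0.9898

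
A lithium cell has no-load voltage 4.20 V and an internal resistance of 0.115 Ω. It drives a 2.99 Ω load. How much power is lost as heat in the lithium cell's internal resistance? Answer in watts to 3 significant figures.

0.210 W

r is in series with the load, so it carries the full circuit current — the loss in it is I²r.
I = ε / (r + R) = 4.20 / (0.115 + 2.99) = 1.353 A
P_int = I² r = (1.353)² × 0.115 = 0.2104 W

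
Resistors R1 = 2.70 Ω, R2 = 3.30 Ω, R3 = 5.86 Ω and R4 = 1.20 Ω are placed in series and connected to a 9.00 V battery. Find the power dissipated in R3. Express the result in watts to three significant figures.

In a series string the same current flows through every resistor — find that current, then P = I²R for the one we want.
R_total = 2.70 + 3.30 + 5.86 + 1.20 = 13.06 Ω
I = V / R_total = 9.00 / 13.06 = 0.6891 A
P_R3 = I² × R3 = (0.6891)² × 5.86 = 2.783 W

2.78 W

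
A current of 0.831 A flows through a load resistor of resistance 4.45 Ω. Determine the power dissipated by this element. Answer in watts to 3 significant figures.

With I and R stated, P = I²R applies in one step.
P = (0.8310 A)² × 4.45 Ω = 3.073 W

3.07 W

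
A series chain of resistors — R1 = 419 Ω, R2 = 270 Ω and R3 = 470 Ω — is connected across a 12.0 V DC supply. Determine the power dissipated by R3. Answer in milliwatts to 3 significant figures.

Since the resistors are in series they all carry the loop current I = V/R_total; the power in any one is I²R.
R_total = 419 + 270 + 470 = 1159 Ω
I = V / R_total = 12.0 / 1159 = 0.01035 A
P_R3 = I² × R3 = (0.01035)² × 470 = 0.05038 W

50.4 mW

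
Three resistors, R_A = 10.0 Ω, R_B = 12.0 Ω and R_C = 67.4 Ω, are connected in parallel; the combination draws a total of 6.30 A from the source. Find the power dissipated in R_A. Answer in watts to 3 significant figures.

Parallel branches share V, not I — compute V via R_eq, then use V²/R for the target branch.
1/R_eq = 1/10.0 + 1/12.0 + 1/67.4 ⇒ R_eq = 5.046 Ω
V = I_total × R_eq = 6.300 × 5.046 = 31.79 V
P_R_A = V² / R_A = (31.79)² / 10.0 = 101.1 W

101 W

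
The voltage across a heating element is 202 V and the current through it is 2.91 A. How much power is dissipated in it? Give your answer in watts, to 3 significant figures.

588 W

Since both terminal voltage and current are stated, P = V I gives the power in one step.
P = 202 V × 2.910 A = 587.8 W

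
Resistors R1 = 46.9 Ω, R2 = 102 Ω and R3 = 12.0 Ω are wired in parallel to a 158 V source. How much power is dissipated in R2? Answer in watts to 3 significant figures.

245 W

Every branch has 158 V across it, so for R2 the power is simply V²/R.
P_R2 = V² / R2 = (158)² / 102 Ω = 244.7 W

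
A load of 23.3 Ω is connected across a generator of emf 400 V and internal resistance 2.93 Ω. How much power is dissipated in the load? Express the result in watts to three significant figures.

Find the circuit current first, then P = I²R for the load (series elements share I).
I = ε / (r + R) = 400 / (2.93 + 23.3) = 15.25 A
P_load = I² R = (15.25)² × 23.3 = 5419 W

5420 W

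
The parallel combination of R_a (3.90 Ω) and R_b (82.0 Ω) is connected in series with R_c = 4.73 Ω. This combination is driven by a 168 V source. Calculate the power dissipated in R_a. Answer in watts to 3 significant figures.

1400 W

First find R_p for the parallel pair, then treat R_p + R_c as a series loop.
R_p = (3.90×82.0)/(3.90+82.0) = 3.723 Ω
R_total = R_p + 4.73 = 3.723 + 4.73 = 8.453 Ω
I = V / R_total = 168 / 8.453 = 19.87 A
Voltage across the parallel pair: V_p = I × R_p = 19.87 × 3.723 = 73.99 V
R_a sits across V_p; its power is V_p²/R.
P_R_a = (73.99)² / 3.90 = 1404 W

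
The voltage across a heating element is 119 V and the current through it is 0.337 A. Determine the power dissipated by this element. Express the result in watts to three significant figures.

40.1 W

With V and I both given, power follows immediately from P = V I.
P = 119 V × 0.3370 A = 40.10 W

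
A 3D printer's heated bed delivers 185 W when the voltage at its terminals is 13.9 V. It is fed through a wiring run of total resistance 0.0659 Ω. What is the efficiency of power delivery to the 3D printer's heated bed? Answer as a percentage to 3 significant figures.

I = P / V = 185 / 13.9 = 13.31 A through the wiring run.
P_line = I² R_line = (13.31)² × 0.0659 = 11.67 W
P_source = P_load + P_line = 185.0 + 11.67 = 196.7 W
η = P_load / P_source = 185.0 / 196.7 = 0.9406

94.1 %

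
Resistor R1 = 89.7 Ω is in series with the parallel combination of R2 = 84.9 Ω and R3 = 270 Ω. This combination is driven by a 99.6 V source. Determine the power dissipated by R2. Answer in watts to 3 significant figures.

Collapse R2‖R3 to a single equivalent, reducing the network to two series elements.
R_p = (84.9×270)/(84.9+270) = 64.59 Ω
R_total = 89.7 + 64.59 = 154.3 Ω
I = V / R_total = 99.6 / 154.3 = 0.6455 A
Voltage across the parallel pair: V_p = I × R_p = 0.6455 × 64.59 = 41.70 V
R2 sees V_p directly, so P = V_p² / R2.
P_R2 = (41.70)² / 84.9 = 20.48 W

20.5 W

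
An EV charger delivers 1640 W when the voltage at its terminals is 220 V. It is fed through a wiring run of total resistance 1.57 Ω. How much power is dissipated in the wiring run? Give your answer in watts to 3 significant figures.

87.2 W

Line loss is just I²R for the cable — we know both I and R_line directly.
I = P / V = 1640 / 220 = 7.455 A through the wiring run.
P_line = I² R_line = (7.455)² × 1.57 = 87.25 W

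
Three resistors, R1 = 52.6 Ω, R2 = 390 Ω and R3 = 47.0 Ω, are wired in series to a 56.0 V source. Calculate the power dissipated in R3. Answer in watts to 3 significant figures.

Every series element carries the same I. Get I from the total resistance, then P = I² × R3.
R_total = 52.6 + 390 + 47.0 = 489.6 Ω
I = V / R_total = 56.0 / 489.6 = 0.1144 A
P_R3 = I² × R3 = (0.1144)² × 47.0 = 0.6149 W

0.615 W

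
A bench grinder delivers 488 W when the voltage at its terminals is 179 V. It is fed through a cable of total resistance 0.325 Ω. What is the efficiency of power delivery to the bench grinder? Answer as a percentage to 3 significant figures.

99.5 %

I = P / V = 488 / 179 = 2.726 A through the cable.
P_line = I² R_line = (2.726)² × 0.325 = 2.416 W
P_source = P_load + P_line = 488.0 + 2.416 = 490.4 W
η = P_load / P_source = 488.0 / 490.4 = 0.9951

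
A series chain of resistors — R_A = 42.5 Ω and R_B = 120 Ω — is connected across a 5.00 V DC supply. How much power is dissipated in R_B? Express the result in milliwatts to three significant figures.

114 mW

In a series string the same current flows through every resistor — find that current, then P = I²R for the one we want.
R_total = 42.5 + 120 = 162.5 Ω
I = V / R_total = 5.00 / 162.5 = 0.03077 A
P_R_B = I² × R_B = (0.03077)² × 120 = 0.1136 W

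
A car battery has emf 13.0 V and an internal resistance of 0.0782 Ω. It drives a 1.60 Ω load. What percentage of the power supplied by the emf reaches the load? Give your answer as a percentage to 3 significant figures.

95.3 %

Both r and R carry the same current, so the power split is just the resistance split: η = R/(R+r).
η = R / (R + r) = 1.60 / (1.60 + 0.0782) = 0.9534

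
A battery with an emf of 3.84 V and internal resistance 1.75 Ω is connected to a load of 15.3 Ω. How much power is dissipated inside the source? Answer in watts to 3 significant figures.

Internal loss is I²r, with I set by the total series resistance r+R.
I = ε / (r + R) = 3.84 / (1.75 + 15.3) = 0.2252 A
P_int = I² r = (0.2252)² × 1.75 = 0.08877 W

0.0888 W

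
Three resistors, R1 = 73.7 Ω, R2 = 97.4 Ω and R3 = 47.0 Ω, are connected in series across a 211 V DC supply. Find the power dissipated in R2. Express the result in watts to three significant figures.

91.2 W

The current is common to all series resistors; compute it, then apply P = I²R for the target.
R_total = 73.7 + 97.4 + 47.0 = 218.1 Ω
I = V / R_total = 211 / 218.1 = 0.9674 A
P_R2 = I² × R2 = (0.9674)² × 97.4 = 91.16 W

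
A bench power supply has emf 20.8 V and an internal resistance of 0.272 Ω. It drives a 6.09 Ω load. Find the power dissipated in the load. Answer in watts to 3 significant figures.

Load and internal resistance form a series loop — compute the loop current, then the load power via I²R.
I = ε / (r + R) = 20.8 / (0.272 + 6.09) = 3.269 A
P_load = I² R = (3.269)² × 6.09 = 65.10 W

65.1 W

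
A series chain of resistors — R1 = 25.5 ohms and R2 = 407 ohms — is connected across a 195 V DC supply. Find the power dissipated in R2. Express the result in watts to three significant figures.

82.7 W

Since the resistors are in series they all carry the loop current I = V/R_total; the power in any one is I²R.
R_total = 25.5 + 407 = 432.5 Ω
I = V / R_total = 195 / 432.5 = 0.4509 A
P_R2 = I² × R2 = (0.4509)² × 407 = 82.74 W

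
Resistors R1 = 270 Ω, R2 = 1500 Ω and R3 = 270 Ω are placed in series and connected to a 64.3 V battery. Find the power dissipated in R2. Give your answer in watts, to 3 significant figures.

The current is common to all series resistors; compute it, then apply P = I²R for the target.
R_total = 270 + 1500 + 270 = 2040 Ω
I = V / R_total = 64.3 / 2040 = 0.03152 A
P_R2 = I² × R2 = (0.03152)² × 1500 = 1.490 W

1.49 W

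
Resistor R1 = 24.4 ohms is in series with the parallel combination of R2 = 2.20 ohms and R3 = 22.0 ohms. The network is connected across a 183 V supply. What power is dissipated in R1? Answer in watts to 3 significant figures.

1170 W

Replace R2 and R3 with their parallel equivalent so the circuit becomes R1 in series with R_p.
R_p = (2.20×22.0)/(2.20+22.0) = 2.000 Ω
R_total = 24.4 + 2.000 = 26.40 Ω
I = V / R_total = 183 / 26.40 = 6.932 A
The full supply current passes through R1: P = I²R.
P_R1 = (6.932)² × 24.4 = 1172 W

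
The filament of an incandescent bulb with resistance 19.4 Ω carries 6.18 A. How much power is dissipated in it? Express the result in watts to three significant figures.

741 W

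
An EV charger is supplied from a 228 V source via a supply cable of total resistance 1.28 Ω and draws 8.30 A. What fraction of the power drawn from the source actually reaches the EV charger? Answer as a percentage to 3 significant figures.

The supply cable carries the full 8.30 A.
P_line = I² R_line = (8.300)² × 1.28 = 88.18 W
P_source = V I = 228 × 8.300 = 1892 W; P_load = 1804 W
η = P_load / P_source = 1804 / 1892 = 0.9534

95.3 %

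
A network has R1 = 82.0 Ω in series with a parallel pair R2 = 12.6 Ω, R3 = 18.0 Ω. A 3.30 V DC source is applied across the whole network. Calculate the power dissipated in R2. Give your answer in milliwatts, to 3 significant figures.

Collapse R2‖R3 to a single equivalent, reducing the network to two series elements.
R_p = (12.6×18.0)/(12.6+18.0) = 7.412 Ω
R_total = 82.0 + 7.412 = 89.41 Ω
I = V / R_total = 3.30 / 89.41 = 0.03691 A
Voltage across the parallel pair: V_p = I × R_p = 0.03691 × 7.412 = 0.2736 V
With V_p across R2, its power is V_p²/R2.
P_R2 = (0.2736)² / 12.6 = 0.005939 W

5.94 mW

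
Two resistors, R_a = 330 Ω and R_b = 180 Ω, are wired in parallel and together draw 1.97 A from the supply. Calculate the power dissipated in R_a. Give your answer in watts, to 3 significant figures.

160 W

The branches share the same voltage, but only the total current is given — find V from the equivalent resistance first.
1/R_eq = 1/330 + 1/180 ⇒ R_eq = 116.5 Ω
V = I_total × R_eq = 1.970 × 116.5 = 229.4 V
P_R_a = V² / R_a = (229.4)² / 330 = 159.5 W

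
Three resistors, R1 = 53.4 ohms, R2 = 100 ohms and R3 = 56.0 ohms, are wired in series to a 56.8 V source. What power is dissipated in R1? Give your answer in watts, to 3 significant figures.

3.93 W

Since the resistors are in series they all carry the loop current I = V/R_total; the power in any one is I²R.
R_total = 53.4 + 100 + 56.0 = 209.4 Ω
I = V / R_total = 56.8 / 209.4 = 0.2713 A
P_R1 = I² × R1 = (0.2713)² × 53.4 = 3.929 W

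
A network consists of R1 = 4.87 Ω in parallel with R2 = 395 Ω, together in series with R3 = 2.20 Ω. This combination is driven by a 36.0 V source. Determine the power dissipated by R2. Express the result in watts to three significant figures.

1.54 W

First find R_p for the parallel pair, then treat R_p + R3 as a series loop.
R_p = (4.87×395)/(4.87+395) = 4.811 Ω
R_total = R_p + 2.20 = 4.811 + 2.20 = 7.011 Ω
I = V / R_total = 36.0 / 7.011 = 5.135 A
Voltage across the parallel pair: V_p = I × R_p = 5.135 × 4.811 = 24.70 V
R2 sits across V_p; its power is V_p²/R.
P_R2 = (24.70)² / 395 = 1.545 W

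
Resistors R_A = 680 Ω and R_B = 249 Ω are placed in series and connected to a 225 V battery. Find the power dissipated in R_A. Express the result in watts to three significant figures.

The current is common to all series resistors; compute it, then apply P = I²R for the target.
R_total = 680 + 249 = 929.0 Ω
I = V / R_total = 225 / 929.0 = 0.2422 A
P_R_A = I² × R_A = (0.2422)² × 680 = 39.89 W

39.9 W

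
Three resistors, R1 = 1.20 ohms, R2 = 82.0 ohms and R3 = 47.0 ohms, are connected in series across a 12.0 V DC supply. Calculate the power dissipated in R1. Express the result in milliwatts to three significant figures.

Series elements share the same current, so find I first, then use P = I²R.
R_total = 1.20 + 82.0 + 47.0 = 130.2 Ω
I = V / R_total = 12.0 / 130.2 = 0.09217 A
P_R1 = I² × R1 = (0.09217)² × 1.20 = 0.01019 W

10.2 mW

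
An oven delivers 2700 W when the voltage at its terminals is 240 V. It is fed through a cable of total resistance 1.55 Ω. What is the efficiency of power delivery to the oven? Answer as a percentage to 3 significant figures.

I = P / V = 2700 / 240 = 11.25 A through the cable.
P_line = I² R_line = (11.25)² × 1.55 = 196.2 W
P_source = P_load + P_line = 2700 + 196.2 = 2896 W
η = P_load / P_source = 2700 / 2896 = 0.9323

93.2 %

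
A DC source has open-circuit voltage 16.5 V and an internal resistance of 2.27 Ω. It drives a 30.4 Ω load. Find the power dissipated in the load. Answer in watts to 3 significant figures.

Find the circuit current first, then P = I²R for the load (series elements share I).
I = ε / (r + R) = 16.5 / (2.27 + 30.4) = 0.5051 A
P_load = I² R = (0.5051)² × 30.4 = 7.754 W

7.75 W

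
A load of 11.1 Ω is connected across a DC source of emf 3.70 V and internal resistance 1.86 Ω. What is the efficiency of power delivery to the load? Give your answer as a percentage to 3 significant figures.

85.6 %

The source delivers εI, of which I²R reaches the load and I²r is lost; since I is common, η = R/(R+r).
η = R / (R + r) = 11.1 / (11.1 + 1.86) = 0.8565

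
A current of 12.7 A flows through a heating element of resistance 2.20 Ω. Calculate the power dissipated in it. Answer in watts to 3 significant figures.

Current and resistance are given, so P = I²R is the direct form.
P = (12.70 A)² × 2.20 Ω = 354.8 W

355 W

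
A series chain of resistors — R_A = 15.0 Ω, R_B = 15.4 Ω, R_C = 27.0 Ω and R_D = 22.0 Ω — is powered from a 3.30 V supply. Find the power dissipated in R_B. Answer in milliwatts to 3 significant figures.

Series elements share the same current, so find I first, then use P = I²R.
R_total = 15.0 + 15.4 + 27.0 + 22.0 = 79.40 Ω
I = V / R_total = 3.30 / 79.40 = 0.04156 A
P_R_B = I² × R_B = (0.04156)² × 15.4 = 0.02660 W

26.6 mW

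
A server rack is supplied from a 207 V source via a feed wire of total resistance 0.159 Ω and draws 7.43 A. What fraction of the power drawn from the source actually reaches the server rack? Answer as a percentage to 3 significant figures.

The feed wire carries the full 7.43 A.
P_line = I² R_line = (7.430)² × 0.159 = 8.778 W
P_source = V I = 207 × 7.430 = 1538 W; P_load = 1529 W
η = P_load / P_source = 1529 / 1538 = 0.9943

99.4 %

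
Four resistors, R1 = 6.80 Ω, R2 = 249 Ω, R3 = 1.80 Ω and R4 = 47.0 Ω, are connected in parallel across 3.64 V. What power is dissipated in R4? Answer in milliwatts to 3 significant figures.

R4 sits directly across the source, so P = V²/R with V = 3.64 V.
P_R4 = V² / R4 = (3.64)² / 47.0 Ω = 0.2819 W

282 mW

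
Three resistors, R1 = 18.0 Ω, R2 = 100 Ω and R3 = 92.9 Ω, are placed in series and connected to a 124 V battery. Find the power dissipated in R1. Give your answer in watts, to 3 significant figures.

6.22 W

Since the resistors are in series they all carry the loop current I = V/R_total; the power in any one is I²R.
R_total = 18.0 + 100 + 92.9 = 210.9 Ω
I = V / R_total = 124 / 210.9 = 0.5880 A
P_R1 = I² × R1 = (0.5880)² × 18.0 = 6.222 W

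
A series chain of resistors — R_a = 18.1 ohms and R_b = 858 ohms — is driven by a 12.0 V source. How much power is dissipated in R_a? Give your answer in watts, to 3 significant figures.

In a series string the same current flows through every resistor — find that current, then P = I²R for the one we want.
R_total = 18.1 + 858 = 876.1 Ω
I = V / R_total = 12.0 / 876.1 = 0.01370 A
P_R_a = I² × R_a = (0.01370)² × 18.1 = 0.003396 W

0.00340 W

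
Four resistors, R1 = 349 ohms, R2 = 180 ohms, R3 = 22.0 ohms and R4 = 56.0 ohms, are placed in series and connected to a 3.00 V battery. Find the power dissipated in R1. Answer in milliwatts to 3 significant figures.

The current is common to all series resistors; compute it, then apply P = I²R for the target.
R_total = 349 + 180 + 22.0 + 56.0 = 607.0 Ω
I = V / R_total = 3.00 / 607.0 = 0.004942 A
P_R1 = I² × R1 = (0.004942)² × 349 = 0.008525 W

8.52 mW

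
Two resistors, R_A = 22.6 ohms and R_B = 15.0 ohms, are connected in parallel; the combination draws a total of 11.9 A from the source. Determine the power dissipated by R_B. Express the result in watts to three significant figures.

Parallel branches share V, not I — compute V via R_eq, then use V²/R for the target branch.
1/R_eq = 1/22.6 + 1/15.0 ⇒ R_eq = 9.016 Ω
V = I_total × R_eq = 11.90 × 9.016 = 107.3 V
P_R_B = V² / R_B = (107.3)² / 15.0 = 767.4 W

767 W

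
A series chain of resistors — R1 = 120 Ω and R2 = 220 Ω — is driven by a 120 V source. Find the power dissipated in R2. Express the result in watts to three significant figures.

27.4 W

In a series string the same current flows through every resistor — find that current, then P = I²R for the one we want.
R_total = 120 + 220 = 340.0 Ω
I = V / R_total = 120 / 340.0 = 0.3529 A
P_R2 = I² × R2 = (0.3529)² × 220 = 27.40 W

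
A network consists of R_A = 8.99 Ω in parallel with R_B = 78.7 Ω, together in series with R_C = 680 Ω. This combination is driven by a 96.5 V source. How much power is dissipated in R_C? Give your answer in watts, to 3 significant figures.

13.4 W

First find R_p for the parallel pair, then treat R_p + R_C as a series loop.
R_p = (8.99×78.7)/(8.99+78.7) = 8.068 Ω
R_total = R_p + 680 = 8.068 + 680 = 688.1 Ω
I = V / R_total = 96.5 / 688.1 = 0.1402 A
R_C carries the full series current, so P = I²R.
P_R_C = (0.1402)² × 680 = 13.38 W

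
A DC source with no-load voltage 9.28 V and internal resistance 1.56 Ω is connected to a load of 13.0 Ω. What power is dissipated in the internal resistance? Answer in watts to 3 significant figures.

0.634 W

Internal loss is I²r, with I set by the total series resistance r+R.
I = ε / (r + R) = 9.28 / (1.56 + 13.0) = 0.6374 A
P_int = I² r = (0.6374)² × 1.56 = 0.6337 W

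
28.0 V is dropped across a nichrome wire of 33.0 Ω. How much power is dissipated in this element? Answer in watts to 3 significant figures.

23.8 W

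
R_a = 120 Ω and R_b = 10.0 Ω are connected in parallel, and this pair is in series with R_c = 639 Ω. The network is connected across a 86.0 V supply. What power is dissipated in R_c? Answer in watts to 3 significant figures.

11.2 W

Reduce the parallel combination to a single R_p; the circuit then becomes R_p in series with the remaining resistor.
R_p = (120×10.0)/(120+10.0) = 9.231 Ω
R_total = R_p + 639 = 9.231 + 639 = 648.2 Ω
I = V / R_total = 86.0 / 648.2 = 0.1327 A
All the supply current flows through R_c; use P = I²R_c.
P_R_c = (0.1327)² × 639 = 11.25 W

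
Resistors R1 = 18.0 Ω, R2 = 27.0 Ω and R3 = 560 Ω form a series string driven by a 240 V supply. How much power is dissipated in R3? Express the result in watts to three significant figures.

88.1 W

Series elements share the same current, so find I first, then use P = I²R.
R_total = 18.0 + 27.0 + 560 = 605.0 Ω
I = V / R_total = 240 / 605.0 = 0.3967 A
P_R3 = I² × R3 = (0.3967)² × 560 = 88.13 W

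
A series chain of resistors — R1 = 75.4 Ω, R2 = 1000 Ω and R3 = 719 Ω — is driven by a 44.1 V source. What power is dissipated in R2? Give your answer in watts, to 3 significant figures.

0.604 W

Since the resistors are in series they all carry the loop current I = V/R_total; the power in any one is I²R.
R_total = 75.4 + 1000 + 719 = 1794 Ω
I = V / R_total = 44.1 / 1794 = 0.02458 A
P_R2 = I² × R2 = (0.02458)² × 1000 = 0.6040 W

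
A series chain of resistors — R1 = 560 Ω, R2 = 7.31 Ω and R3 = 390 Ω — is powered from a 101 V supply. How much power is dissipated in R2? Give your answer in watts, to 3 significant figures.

Every series element carries the same I. Get I from the total resistance, then P = I² × R2.
R_total = 560 + 7.31 + 390 = 957.3 Ω
I = V / R_total = 101 / 957.3 = 0.1055 A
P_R2 = I² × R2 = (0.1055)² × 7.31 = 0.08137 W

0.0814 W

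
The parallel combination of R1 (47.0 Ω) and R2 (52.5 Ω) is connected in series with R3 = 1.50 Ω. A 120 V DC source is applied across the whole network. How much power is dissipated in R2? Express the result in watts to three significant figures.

First find R_p for the parallel pair, then treat R_p + R3 as a series loop.
R_p = (47.0×52.5)/(47.0+52.5) = 24.80 Ω
R_total = R_p + 1.50 = 24.80 + 1.50 = 26.30 Ω
I = V / R_total = 120 / 26.30 = 4.563 A
Voltage across the parallel pair: V_p = I × R_p = 4.563 × 24.80 = 113.2 V
R2 has V_p across it, so P = V_p²/R2.
P_R2 = (113.2)² / 52.5 = 243.9 W

244 W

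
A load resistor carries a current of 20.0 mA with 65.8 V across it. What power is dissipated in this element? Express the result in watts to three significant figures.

1.32 W

Both the voltage across and the current through the element are known, so P = V I applies directly.
P = 65.8 V × 0.02000 A = 1.316 W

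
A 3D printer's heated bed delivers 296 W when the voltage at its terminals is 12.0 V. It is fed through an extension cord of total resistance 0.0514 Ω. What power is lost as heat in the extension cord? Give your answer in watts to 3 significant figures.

Only the current and the line resistance are needed for the I²R loss.
I = P / V = 296 / 12.0 = 24.67 A through the extension cord.
P_line = I² R_line = (24.67)² × 0.0514 = 31.27 W

31.3 W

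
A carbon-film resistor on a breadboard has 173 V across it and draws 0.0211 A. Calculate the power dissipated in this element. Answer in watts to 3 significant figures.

3.65 W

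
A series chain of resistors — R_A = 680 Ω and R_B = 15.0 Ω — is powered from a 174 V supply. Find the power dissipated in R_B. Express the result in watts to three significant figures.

0.940 W

Series elements share the same current, so find I first, then use P = I²R.
R_total = 680 + 15.0 = 695.0 Ω
I = V / R_total = 174 / 695.0 = 0.2504 A
P_R_B = I² × R_B = (0.2504)² × 15.0 = 0.9402 W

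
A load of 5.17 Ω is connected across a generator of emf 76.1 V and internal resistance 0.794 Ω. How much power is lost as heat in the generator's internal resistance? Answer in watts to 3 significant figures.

Internal loss is I²r, with I set by the total series resistance r+R.
I = ε / (r + R) = 76.1 / (0.794 + 5.17) = 12.76 A
P_int = I² r = (12.76)² × 0.794 = 129.3 W

129 W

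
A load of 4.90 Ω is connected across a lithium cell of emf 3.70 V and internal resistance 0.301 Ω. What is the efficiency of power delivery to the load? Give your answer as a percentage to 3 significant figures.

η = P_load/(P_load+P_int) = I²R/(I²R+I²r) = R/(R+r) — the I² cancels for series elements.
η = R / (R + r) = 4.90 / (4.90 + 0.301) = 0.9421

94.2 %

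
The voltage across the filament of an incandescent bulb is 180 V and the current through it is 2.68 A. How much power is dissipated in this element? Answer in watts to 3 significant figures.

Since both terminal voltage and current are stated, P = V I gives the power in one step.
P = 180 V × 2.680 A = 482.4 W

482 W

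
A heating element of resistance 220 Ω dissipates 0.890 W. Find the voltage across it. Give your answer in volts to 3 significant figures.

The two known quantities fix the third via V = √(P R).
V = √(0.890 × 220) = 13.99 V

14.0 V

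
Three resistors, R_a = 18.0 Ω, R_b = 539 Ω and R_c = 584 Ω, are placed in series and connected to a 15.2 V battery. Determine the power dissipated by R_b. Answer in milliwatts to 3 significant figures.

Every series element carries the same I. Get I from the total resistance, then P = I² × R_b.
R_total = 18.0 + 539 + 584 = 1141 Ω
I = V / R_total = 15.2 / 1141 = 0.01332 A
P_R_b = I² × R_b = (0.01332)² × 539 = 0.09565 W

95.7 mW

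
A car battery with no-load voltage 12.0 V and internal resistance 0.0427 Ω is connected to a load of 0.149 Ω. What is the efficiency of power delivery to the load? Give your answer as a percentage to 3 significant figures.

The source delivers εI, of which I²R reaches the load and I²r is lost; since I is common, η = R/(R+r).
η = R / (R + r) = 0.149 / (0.149 + 0.0427) = 0.7773

77.7 %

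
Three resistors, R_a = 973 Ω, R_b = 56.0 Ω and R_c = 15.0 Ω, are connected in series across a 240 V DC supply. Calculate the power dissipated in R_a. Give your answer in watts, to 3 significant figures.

51.4 W

Every series element carries the same I. Get I from the total resistance, then P = I² × R_a.
R_total = 973 + 56.0 + 15.0 = 1044 Ω
I = V / R_total = 240 / 1044 = 0.2299 A
P_R_a = I² × R_a = (0.2299)² × 973 = 51.42 W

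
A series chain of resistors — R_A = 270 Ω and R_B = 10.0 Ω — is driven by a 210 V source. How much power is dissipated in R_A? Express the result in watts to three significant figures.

152 W

Every series element carries the same I. Get I from the total resistance, then P = I² × R_A.
R_total = 270 + 10.0 = 280.0 Ω
I = V / R_total = 210 / 280.0 = 0.7500 A
P_R_A = I² × R_A = (0.7500)² × 270 = 151.9 W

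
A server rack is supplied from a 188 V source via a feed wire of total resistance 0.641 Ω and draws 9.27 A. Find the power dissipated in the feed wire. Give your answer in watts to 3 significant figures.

55.1 W

Only the current and the line resistance are needed for the I²R loss.
The feed wire carries the full 9.27 A.
P_line = I² R_line = (9.270)² × 0.641 = 55.08 W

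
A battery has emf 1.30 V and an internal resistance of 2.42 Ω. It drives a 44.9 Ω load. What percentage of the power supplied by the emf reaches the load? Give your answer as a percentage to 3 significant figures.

94.9 %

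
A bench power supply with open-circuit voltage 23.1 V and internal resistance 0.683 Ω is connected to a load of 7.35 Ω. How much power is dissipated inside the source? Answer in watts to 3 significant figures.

The source's internal resistance is just another series element carrying I; its dissipation is I²r.
I = ε / (r + R) = 23.1 / (0.683 + 7.35) = 2.876 A
P_int = I² r = (2.876)² × 0.683 = 5.648 W

5.65 W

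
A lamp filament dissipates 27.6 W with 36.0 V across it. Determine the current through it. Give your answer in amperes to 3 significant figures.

Inverting the appropriate power form: I = P / V.
I = 27.6 / 36.0 = 0.7667 A

0.767 A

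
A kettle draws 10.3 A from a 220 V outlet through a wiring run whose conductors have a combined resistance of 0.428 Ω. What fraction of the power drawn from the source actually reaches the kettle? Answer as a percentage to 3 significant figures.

The wiring run carries the full 10.3 A.
P_line = I² R_line = (10.30)² × 0.428 = 45.41 W
P_source = V I = 220 × 10.30 = 2266 W; P_load = 2221 W
η = P_load / P_source = 2221 / 2266 = 0.9800

98.0 %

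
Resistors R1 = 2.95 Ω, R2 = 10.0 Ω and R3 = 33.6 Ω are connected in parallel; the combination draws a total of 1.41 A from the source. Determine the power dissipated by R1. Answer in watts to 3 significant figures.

The branches share the same voltage, but only the total current is given — find V from the equivalent resistance first.
1/R_eq = 1/2.95 + 1/10.0 + 1/33.6 ⇒ R_eq = 2.133 Ω
V = I_total × R_eq = 1.410 × 2.133 = 3.008 V
P_R1 = V² / R1 = (3.008)² / 2.95 = 3.067 W

3.07 W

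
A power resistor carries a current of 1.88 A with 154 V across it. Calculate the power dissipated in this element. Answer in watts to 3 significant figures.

290 W

V and I are known directly — P = V I, no intermediate step needed.
P = 154 V × 1.880 A = 289.5 W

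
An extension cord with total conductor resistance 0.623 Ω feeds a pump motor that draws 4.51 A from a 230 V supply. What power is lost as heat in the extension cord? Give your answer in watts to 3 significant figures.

12.7 W

Line loss is just I²R for the cable — we know both I and R_line directly.
The extension cord carries the full 4.51 A.
P_line = I² R_line = (4.510)² × 0.623 = 12.67 W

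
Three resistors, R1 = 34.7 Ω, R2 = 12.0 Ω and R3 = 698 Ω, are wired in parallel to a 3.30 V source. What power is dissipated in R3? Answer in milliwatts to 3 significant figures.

Each parallel branch sees the full supply voltage, so P = V²/R applies directly to the target branch.
P_R3 = V² / R3 = (3.30)² / 698 Ω = 0.01560 W

15.6 mW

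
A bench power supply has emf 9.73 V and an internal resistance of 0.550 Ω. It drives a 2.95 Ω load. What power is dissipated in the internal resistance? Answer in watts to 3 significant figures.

4.25 W

r is in series with the load, so it carries the full circuit current — the loss in it is I²r.
I = ε / (r + R) = 9.73 / (0.550 + 2.95) = 2.780 A
P_int = I² r = (2.780)² × 0.550 = 4.251 W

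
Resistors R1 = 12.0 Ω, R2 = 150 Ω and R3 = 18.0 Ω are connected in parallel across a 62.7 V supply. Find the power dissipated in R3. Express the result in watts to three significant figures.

Every branch has 62.7 V across it, so for R3 the power is simply V²/R.
P_R3 = V² / R3 = (62.7)² / 18.0 Ω = 218.4 W

218 W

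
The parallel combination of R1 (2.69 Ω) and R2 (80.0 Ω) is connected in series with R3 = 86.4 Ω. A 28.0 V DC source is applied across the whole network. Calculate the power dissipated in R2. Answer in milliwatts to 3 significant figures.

8.38 mW

First find R_p for the parallel pair, then treat R_p + R3 as a series loop.
R_p = (2.69×80.0)/(2.69+80.0) = 2.602 Ω
R_total = R_p + 86.4 = 2.602 + 86.4 = 89.00 Ω
I = V / R_total = 28.0 / 89.00 = 0.3146 A
Voltage across the parallel pair: V_p = I × R_p = 0.3146 × 2.602 = 0.8187 V
R2 has V_p across it, so P = V_p²/R2.
P_R2 = (0.8187)² / 80.0 = 0.008379 W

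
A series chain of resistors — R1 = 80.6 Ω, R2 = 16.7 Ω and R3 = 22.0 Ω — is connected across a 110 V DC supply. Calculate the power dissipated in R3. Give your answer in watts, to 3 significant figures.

The current is common to all series resistors; compute it, then apply P = I²R for the target.
R_total = 80.6 + 16.7 + 22.0 = 119.3 Ω
I = V / R_total = 110 / 119.3 = 0.9220 A
P_R3 = I² × R3 = (0.9220)² × 22.0 = 18.70 W

18.7 W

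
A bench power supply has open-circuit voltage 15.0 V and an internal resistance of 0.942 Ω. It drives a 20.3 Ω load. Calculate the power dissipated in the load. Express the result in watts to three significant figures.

10.1 W

Load and internal resistance form a series loop — compute the loop current, then the load power via I²R.
I = ε / (r + R) = 15.0 / (0.942 + 20.3) = 0.7061 A
P_load = I² R = (0.7061)² × 20.3 = 10.12 W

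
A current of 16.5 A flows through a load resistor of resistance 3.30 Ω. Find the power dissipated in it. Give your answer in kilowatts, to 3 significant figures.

0.898 kW

Knowing I and R, the power is just I²R — no need to find V first.
P = (16.50 A)² × 3.30 Ω = 898.4 W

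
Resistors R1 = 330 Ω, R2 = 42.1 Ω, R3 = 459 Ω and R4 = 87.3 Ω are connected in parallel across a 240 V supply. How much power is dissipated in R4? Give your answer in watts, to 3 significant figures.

660 W

Parallel branches share the same voltage; P = V²/R gives the branch power in one step.
P_R4 = V² / R4 = (240)² / 87.3 Ω = 659.8 W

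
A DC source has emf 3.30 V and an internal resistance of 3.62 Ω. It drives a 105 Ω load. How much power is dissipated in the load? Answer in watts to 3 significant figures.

Find the circuit current first, then P = I²R for the load (series elements share I).
I = ε / (r + R) = 3.30 / (3.62 + 105) = 0.03038 A
P_load = I² R = (0.03038)² × 105 = 0.09692 W

0.0969 W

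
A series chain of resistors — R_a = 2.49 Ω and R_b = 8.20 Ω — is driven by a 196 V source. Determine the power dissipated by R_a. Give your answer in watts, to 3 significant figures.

837 W

In a series string the same current flows through every resistor — find that current, then P = I²R for the one we want.
R_total = 2.49 + 8.20 = 10.69 Ω
I = V / R_total = 196 / 10.69 = 18.33 A
P_R_a = I² × R_a = (18.33)² × 2.49 = 837.1 W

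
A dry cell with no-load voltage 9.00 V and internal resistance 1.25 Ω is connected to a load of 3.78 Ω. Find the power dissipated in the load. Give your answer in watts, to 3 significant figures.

Load and internal resistance form a series loop — compute the loop current, then the load power via I²R.
I = ε / (r + R) = 9.00 / (1.25 + 3.78) = 1.789 A
P_load = I² R = (1.789)² × 3.78 = 12.10 W

12.1 W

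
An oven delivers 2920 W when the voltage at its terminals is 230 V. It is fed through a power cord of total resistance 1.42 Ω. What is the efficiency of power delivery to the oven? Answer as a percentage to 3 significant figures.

92.7 %

I = P / V = 2920 / 230 = 12.70 A through the power cord.
P_line = I² R_line = (12.70)² × 1.42 = 228.9 W
P_source = P_load + P_line = 2920 + 228.9 = 3149 W
η = P_load / P_source = 2920 / 3149 = 0.9273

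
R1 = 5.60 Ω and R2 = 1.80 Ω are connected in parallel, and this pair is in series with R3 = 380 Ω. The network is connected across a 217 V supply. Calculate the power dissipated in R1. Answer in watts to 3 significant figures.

0.107 W

Reduce the parallel combination to a single R_p; the circuit then becomes R_p in series with the remaining resistor.
R_p = (5.60×1.80)/(5.60+1.80) = 1.362 Ω
R_total = R_p + 380 = 1.362 + 380 = 381.4 Ω
I = V / R_total = 217 / 381.4 = 0.5690 A
Voltage across the parallel pair: V_p = I × R_p = 0.5690 × 1.362 = 0.7751 V
Use P = V²/R for R1 with V = V_p.
P_R1 = (0.7751)² / 5.60 = 0.1073 W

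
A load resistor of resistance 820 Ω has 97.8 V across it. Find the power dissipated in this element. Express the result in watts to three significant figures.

11.7 W

With V across and R both known, P = V²/R gives the dissipation directly.
P = (97.8 V)² / 820 Ω = 11.66 W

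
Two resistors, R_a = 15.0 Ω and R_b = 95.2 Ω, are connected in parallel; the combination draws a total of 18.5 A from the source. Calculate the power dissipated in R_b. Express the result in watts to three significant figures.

Parallel branches share V, not I — compute V via R_eq, then use V²/R for the target branch.
1/R_eq = 1/15.0 + 1/95.2 ⇒ R_eq = 12.96 Ω
V = I_total × R_eq = 18.50 × 12.96 = 239.7 V
P_R_b = V² / R_b = (239.7)² / 95.2 = 603.7 W

604 W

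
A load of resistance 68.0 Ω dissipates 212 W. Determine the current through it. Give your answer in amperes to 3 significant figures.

1.77 A

Inverting the appropriate power form: I = √(P / R).
I = √(212 / 68.0) = 1.766 A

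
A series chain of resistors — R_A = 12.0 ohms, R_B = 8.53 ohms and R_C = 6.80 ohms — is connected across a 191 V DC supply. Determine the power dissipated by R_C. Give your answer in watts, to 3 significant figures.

332 W

The current is common to all series resistors; compute it, then apply P = I²R for the target.
R_total = 12.0 + 8.53 + 6.80 = 27.33 Ω
I = V / R_total = 191 / 27.33 = 6.989 A
P_R_C = I² × R_C = (6.989)² × 6.80 = 332.1 W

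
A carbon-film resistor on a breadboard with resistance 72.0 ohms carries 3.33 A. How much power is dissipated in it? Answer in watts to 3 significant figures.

With I and R stated, P = I²R applies in one step.
P = (3.330 A)² × 72.0 Ω = 798.4 W

798 W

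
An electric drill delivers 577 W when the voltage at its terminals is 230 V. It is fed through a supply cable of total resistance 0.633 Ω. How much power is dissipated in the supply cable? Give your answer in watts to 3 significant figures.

3.98 W

Only the current and the line resistance are needed for the I²R loss.
I = P / V = 577 / 230 = 2.509 A through the supply cable.
P_line = I² R_line = (2.509)² × 0.633 = 3.984 W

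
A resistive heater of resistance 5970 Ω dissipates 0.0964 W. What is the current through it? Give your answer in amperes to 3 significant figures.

The two known quantities fix the third via I = √(P / R).
I = √(0.0964 / 5970) = 0.004018 A

0.00402 A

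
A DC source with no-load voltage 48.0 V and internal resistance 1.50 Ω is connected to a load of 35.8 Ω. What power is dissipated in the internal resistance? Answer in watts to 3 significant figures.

2.48 W

The internal resistance carries the same current as the load; P_int = I²r.
I = ε / (r + R) = 48.0 / (1.50 + 35.8) = 1.287 A
P_int = I² r = (1.287)² × 1.50 = 2.484 W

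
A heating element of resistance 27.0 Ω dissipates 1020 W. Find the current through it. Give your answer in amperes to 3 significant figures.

From P = V I = I²R = V²/R, with the two given quantities we get I = √(P / R).
I = √(1020 / 27.0) = 6.146 A

6.15 A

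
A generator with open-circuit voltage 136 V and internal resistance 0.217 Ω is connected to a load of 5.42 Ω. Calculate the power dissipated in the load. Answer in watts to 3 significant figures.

3150 W

With r and R in series, I = ε/(r+R); the load dissipates I²R.
I = ε / (r + R) = 136 / (0.217 + 5.42) = 24.13 A
P_load = I² R = (24.13)² × 5.42 = 3155 W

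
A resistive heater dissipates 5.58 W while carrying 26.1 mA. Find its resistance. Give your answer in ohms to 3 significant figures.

8190 Ω

From P = V I = I²R = V²/R, with the two given quantities we get R = P / I².
R = 5.58 / (0.02610)² = 8191 Ω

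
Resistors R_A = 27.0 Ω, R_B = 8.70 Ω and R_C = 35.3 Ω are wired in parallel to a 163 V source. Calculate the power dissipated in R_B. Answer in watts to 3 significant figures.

3050 W

R_B sits directly across the source, so P = V²/R with V = 163 V.
P_R_B = V² / R_B = (163)² / 8.70 Ω = 3054 W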